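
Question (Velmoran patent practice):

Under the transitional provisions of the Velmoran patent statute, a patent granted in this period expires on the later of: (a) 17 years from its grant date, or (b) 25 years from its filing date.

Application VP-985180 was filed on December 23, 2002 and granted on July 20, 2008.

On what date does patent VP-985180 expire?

(a) grant + 17 years → 20 July 2025.
(b) filing + 25 years → 23 December 2027.
Later of the two: 23 December 2027.

2027-12-23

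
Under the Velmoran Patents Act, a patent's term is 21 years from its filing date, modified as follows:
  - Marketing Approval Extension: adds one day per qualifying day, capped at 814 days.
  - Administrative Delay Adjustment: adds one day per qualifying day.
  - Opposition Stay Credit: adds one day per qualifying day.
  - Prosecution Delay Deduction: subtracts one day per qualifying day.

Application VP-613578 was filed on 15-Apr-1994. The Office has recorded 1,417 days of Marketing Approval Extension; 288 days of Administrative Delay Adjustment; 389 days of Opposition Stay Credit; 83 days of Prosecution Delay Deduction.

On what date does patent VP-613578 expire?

Base term: filing date + 21 years → 15 April 2015.
Marketing Approval Extension: 1417 days claimed exceeds the 814-day cap, so +814 days → 7 July 2017.
Administrative Delay Adjustment: +288 days → 21 April 2018.
Opposition Stay Credit: +389 days → 15 May 2019.
Prosecution Delay Deduction: −83 days → 21 February 2019.

February 21, 2019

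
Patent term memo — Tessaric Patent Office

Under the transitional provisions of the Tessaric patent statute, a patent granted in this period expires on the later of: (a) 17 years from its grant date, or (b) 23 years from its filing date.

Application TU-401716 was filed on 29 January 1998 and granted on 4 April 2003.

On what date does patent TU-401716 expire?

2021-01-29

(a) grant + 17 years → 4 April 2020.
(b) filing + 23 years → 29 January 2021.
Later of the two: 29 January 2021.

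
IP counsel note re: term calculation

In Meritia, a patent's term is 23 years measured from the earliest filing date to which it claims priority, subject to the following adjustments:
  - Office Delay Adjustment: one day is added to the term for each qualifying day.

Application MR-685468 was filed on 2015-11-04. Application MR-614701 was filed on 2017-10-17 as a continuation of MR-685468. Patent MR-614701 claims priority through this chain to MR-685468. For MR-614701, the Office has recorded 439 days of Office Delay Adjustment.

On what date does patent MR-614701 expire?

Earliest priority filing: 4 November 2015.
Base term: 4 November 2015 + 23 years → 4 November 2038.
Office Delay Adjustment: +439 days → 17 January 2040.

January 17, 2040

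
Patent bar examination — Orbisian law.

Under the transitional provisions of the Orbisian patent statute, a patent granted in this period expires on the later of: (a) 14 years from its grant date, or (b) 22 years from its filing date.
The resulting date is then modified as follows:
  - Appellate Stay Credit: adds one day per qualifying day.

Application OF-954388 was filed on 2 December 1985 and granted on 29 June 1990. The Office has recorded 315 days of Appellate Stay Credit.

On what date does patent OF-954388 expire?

October 12, 2008

(a) grant + 14 years → 29 June 2004.
(b) filing + 22 years → 2 December 2007.
Later of the two: 2 December 2007.
Appellate Stay Credit: +315 days → 12 October 2008.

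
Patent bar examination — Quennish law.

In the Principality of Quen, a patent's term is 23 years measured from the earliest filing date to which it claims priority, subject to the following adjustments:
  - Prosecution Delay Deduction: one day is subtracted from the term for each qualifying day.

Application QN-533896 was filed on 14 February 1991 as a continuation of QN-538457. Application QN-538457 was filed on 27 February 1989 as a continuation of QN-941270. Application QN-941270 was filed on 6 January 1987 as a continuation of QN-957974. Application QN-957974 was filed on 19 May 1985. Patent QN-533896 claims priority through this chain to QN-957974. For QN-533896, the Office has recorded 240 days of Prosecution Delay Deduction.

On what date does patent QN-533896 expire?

2007-09-22

Earliest priority filing: 19 May 1985.
Base term: 19 May 1985 + 23 years → 19 May 2008.
Prosecution Delay Deduction: −240 days → 22 September 2007.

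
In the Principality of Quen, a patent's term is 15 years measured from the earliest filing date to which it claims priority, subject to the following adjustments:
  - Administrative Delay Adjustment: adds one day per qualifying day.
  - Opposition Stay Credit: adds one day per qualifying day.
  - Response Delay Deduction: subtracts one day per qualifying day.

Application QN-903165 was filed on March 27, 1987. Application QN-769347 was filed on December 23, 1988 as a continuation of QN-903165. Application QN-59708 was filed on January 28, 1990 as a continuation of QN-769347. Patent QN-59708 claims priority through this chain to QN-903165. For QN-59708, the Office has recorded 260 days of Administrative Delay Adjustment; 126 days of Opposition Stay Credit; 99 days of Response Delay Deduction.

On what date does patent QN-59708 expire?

Earliest priority filing: 27 March 1987.
Base term: 27 March 1987 + 15 years → 27 March 2002.
Administrative Delay Adjustment: +260 days → 12 December 2002.
Opposition Stay Credit: +126 days → 17 April 2003.
Response Delay Deduction: −99 days → 8 January 2003.

2003-01-08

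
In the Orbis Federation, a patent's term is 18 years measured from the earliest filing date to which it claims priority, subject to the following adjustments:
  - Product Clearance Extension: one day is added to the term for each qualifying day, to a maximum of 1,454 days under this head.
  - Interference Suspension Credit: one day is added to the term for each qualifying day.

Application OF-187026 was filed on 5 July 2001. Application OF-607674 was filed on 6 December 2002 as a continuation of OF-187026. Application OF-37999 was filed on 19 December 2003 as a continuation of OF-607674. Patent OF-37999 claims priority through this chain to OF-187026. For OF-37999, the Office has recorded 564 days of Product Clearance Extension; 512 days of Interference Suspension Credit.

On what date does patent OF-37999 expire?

2022-06-15

Earliest priority filing: 5 July 2001.
Base term: 5 July 2001 + 18 years → 5 July 2019.
Product Clearance Extension: 564 days (within the 1454-day cap) → +564 days → 19 January 2021.
Interference Suspension Credit: +512 days → 15 June 2022.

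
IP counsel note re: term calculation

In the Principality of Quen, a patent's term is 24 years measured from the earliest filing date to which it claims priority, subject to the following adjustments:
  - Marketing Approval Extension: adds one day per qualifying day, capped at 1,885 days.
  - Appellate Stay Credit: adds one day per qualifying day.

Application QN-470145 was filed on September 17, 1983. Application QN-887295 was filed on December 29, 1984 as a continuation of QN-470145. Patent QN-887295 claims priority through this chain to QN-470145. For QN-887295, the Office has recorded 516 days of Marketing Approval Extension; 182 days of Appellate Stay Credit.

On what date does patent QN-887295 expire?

2009-08-15

Earliest priority filing: 17 September 1983.
Base term: 17 September 1983 + 24 years → 17 September 2007.
Marketing Approval Extension: 516 days (within the 1885-day cap) → +516 days → 14 February 2009.
Appellate Stay Credit: +182 days → 15 August 2009.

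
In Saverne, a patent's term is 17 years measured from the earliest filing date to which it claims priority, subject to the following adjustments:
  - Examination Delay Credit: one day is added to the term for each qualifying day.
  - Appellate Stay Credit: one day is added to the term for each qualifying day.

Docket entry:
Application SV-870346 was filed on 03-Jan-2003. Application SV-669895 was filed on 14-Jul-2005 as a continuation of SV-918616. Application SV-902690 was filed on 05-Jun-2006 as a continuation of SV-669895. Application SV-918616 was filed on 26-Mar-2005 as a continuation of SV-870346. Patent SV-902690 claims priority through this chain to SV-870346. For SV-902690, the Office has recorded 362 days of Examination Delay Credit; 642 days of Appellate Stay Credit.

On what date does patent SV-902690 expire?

October 3, 2022

Earliest priority filing: 3 January 2003.
Base term: 3 January 2003 + 17 years → 3 January 2020.
Examination Delay Credit: +362 days → 30 December 2020.
Appellate Stay Credit: +642 days → 3 October 2022.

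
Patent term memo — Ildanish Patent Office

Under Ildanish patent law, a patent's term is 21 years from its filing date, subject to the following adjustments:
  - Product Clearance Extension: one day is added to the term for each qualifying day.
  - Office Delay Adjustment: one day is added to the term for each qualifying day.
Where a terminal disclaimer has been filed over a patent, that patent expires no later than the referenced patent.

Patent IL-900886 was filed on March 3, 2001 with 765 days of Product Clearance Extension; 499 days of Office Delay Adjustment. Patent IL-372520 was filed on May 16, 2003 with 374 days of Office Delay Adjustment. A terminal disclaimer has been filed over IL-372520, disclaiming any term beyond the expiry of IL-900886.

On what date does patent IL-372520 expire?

May 25, 2025

Natural term of IL-372520:
  Base: filing + 21 years → 16 May 2024.
  Office Delay Adjustment: +374 days → 25 May 2025.
Expiry of referenced patent IL-900886:
  Base: filing + 21 years → 3 March 2022.
  Product Clearance Extension: +765 days → 6 April 2024.
  Office Delay Adjustment: +499 days → 18 August 2025.
Terminal disclaimer: IL-372520 expires on the earlier of 25 May 2025 and 18 August 2025.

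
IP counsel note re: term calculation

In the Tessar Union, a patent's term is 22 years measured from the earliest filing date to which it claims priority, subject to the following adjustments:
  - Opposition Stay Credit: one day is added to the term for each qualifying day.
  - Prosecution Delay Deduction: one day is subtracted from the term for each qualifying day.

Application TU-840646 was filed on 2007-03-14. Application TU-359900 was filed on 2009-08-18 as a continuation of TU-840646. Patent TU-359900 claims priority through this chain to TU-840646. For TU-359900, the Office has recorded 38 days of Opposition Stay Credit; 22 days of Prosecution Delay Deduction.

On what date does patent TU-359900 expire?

Earliest priority filing: 14 March 2007.
Base term: 14 March 2007 + 22 years → 14 March 2029.
Opposition Stay Credit: +38 days → 21 April 2029.
Prosecution Delay Deduction: −22 days → 30 March 2029.

2029-03-30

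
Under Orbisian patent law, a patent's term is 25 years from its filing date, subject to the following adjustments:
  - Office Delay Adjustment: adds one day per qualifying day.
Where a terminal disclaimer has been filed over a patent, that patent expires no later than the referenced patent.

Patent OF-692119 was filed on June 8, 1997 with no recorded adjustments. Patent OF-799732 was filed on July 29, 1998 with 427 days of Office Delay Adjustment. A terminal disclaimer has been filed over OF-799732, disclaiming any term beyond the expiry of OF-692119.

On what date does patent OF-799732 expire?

2022-06-08

Natural term of OF-799732:
  Base: filing + 25 years → 29 July 2023.
  Office Delay Adjustment: +427 days → 28 September 2024.
Expiry of referenced patent OF-692119:
  Base: filing + 25 years → 8 June 2022.
Terminal disclaimer: OF-799732 expires on the earlier of 28 September 2024 and 8 June 2022.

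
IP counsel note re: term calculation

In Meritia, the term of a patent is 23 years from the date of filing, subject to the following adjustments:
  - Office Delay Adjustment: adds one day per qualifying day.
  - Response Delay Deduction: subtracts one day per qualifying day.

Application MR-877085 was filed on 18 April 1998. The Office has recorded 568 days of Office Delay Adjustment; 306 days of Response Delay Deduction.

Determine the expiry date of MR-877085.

2022-01-05

Base term: filing date + 23 years → 18 April 2021.
Office Delay Adjustment: +568 days → 7 November 2022.
Response Delay Deduction: −306 days → 5 January 2022.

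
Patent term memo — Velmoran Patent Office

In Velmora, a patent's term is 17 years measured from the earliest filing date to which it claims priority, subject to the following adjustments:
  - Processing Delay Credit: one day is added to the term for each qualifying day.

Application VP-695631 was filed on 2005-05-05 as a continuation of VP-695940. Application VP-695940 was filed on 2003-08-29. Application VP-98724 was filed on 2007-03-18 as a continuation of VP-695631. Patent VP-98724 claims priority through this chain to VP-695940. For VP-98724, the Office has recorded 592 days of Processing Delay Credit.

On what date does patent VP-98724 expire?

Earliest priority filing: 29 August 2003.
Base term: 29 August 2003 + 17 years → 29 August 2020.
Processing Delay Credit: +592 days → 13 April 2022.

2022-04-13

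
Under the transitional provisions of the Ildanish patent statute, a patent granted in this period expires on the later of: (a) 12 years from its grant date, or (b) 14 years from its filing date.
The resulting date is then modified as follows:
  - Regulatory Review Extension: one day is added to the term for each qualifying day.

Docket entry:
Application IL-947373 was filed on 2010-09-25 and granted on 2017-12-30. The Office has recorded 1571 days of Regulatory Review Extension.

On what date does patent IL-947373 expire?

April 19, 2034

(a) grant + 12 years → 30 December 2029.
(b) filing + 14 years → 25 September 2024.
Later of the two: 30 December 2029.
Regulatory Review Extension: +1571 days → 19 April 2034.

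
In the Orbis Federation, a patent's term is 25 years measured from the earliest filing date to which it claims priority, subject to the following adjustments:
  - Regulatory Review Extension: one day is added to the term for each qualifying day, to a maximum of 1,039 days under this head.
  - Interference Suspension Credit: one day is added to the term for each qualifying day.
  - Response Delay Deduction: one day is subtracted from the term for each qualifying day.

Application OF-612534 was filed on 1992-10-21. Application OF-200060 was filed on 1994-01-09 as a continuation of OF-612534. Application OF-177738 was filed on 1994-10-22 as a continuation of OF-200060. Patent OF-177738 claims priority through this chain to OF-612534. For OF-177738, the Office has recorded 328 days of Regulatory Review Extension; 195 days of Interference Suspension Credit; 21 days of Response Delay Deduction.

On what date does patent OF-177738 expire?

March 7, 2019

Earliest priority filing: 21 October 1992.
Base term: 21 October 1992 + 25 years → 21 October 2017.
Regulatory Review Extension: 328 days (within the 1039-day cap) → +328 days → 14 September 2018.
Interference Suspension Credit: +195 days → 28 March 2019.
Response Delay Deduction: −21 days → 7 March 2019.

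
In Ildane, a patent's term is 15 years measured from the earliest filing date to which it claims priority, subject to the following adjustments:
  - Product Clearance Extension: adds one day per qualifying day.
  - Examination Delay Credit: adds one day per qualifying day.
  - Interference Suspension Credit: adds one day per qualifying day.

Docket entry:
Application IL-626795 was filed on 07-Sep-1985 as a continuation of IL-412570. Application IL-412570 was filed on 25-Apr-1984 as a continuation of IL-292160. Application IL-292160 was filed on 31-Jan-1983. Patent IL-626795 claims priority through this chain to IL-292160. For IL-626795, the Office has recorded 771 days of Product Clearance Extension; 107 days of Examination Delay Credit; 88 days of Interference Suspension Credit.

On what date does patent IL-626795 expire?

September 23, 2000

Earliest priority filing: 31 January 1983.
Base term: 31 January 1983 + 15 years → 31 January 1998.
Product Clearance Extension: +771 days → 12 March 2000.
Examination Delay Credit: +107 days → 27 June 2000.
Interference Suspension Credit: +88 days → 23 September 2000.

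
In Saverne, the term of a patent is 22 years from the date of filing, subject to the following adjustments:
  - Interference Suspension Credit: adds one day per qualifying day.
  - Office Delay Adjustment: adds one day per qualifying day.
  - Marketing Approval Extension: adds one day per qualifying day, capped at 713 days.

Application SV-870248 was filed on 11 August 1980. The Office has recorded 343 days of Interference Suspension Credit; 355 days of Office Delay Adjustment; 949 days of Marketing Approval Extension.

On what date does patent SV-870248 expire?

2006-06-22

Base term: filing date + 22 years → 11 August 2002.
Interference Suspension Credit: +343 days → 20 July 2003.
Office Delay Adjustment: +355 days → 9 July 2004.
Marketing Approval Extension: 949 days claimed exceeds the 713-day cap, so +713 days → 22 June 2006.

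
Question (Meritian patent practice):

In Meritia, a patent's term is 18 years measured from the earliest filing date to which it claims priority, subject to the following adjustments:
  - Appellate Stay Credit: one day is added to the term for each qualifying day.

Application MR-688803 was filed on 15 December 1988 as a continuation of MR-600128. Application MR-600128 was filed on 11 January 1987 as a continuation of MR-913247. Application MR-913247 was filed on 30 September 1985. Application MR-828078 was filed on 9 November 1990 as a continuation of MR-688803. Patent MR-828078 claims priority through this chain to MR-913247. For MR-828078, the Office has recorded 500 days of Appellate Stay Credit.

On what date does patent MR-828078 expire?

Earliest priority filing: 30 September 1985.
Base term: 30 September 1985 + 18 years → 30 September 2003.
Appellate Stay Credit: +500 days → 11 February 2005.

2005-02-11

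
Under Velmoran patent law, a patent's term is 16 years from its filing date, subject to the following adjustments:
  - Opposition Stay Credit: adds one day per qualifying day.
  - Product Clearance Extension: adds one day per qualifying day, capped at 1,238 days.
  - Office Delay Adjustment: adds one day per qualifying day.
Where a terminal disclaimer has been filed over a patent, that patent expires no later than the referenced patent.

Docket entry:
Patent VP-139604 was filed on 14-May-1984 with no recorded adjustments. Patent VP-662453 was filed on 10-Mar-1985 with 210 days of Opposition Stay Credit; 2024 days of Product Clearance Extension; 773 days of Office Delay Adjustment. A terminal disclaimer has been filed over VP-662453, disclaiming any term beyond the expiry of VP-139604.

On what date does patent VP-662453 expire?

Natural term of VP-662453:
  Base: filing + 16 years → 10 March 2001.
  Opposition Stay Credit: +210 days → 6 October 2001.
  Product Clearance Extension: 2024 days claimed exceeds the 1238-day cap, so +1238 days → 25 February 2005.
  Office Delay Adjustment: +773 days → 9 April 2007.
Expiry of referenced patent VP-139604:
  Base: filing + 16 years → 14 May 2000.
Terminal disclaimer: VP-662453 expires on the earlier of 9 April 2007 and 14 May 2000.

May 14, 2000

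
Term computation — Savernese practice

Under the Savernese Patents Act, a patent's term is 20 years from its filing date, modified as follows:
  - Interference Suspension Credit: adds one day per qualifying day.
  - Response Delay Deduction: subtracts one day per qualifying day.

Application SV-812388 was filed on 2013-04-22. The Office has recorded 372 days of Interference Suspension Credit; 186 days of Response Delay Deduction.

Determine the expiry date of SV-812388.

Base term: filing date + 20 years → 22 April 2033.
Interference Suspension Credit: +372 days → 29 April 2034.
Response Delay Deduction: −186 days → 25 October 2033.

October 25, 2033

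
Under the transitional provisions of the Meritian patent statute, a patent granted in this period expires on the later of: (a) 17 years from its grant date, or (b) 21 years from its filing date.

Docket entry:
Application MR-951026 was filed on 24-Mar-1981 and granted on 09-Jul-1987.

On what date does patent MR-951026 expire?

(a) grant + 17 years → 9 July 2004.
(b) filing + 21 years → 24 March 2002.
Later of the two: 9 July 2004.

2004-07-09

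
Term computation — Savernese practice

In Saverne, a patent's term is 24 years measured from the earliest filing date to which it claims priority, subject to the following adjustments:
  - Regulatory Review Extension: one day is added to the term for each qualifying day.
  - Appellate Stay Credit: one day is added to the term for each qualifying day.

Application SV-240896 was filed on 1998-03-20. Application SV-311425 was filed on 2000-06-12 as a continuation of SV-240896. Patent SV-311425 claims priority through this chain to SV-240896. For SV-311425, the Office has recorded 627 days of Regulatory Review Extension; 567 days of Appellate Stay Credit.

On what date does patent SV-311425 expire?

Earliest priority filing: 20 March 1998.
Base term: 20 March 1998 + 24 years → 20 March 2022.
Regulatory Review Extension: +627 days → 7 December 2023.
Appellate Stay Credit: +567 days → 26 June 2025.

2025-06-26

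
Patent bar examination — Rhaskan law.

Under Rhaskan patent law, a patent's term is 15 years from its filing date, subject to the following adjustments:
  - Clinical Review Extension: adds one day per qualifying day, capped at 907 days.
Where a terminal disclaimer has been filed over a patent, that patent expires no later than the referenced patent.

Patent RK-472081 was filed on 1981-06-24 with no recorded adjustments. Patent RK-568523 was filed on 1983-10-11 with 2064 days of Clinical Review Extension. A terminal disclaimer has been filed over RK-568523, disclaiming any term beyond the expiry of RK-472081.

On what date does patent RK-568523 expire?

Natural term of RK-568523:
  Base: filing + 15 years → 11 October 1998.
  Clinical Review Extension: 2064 days claimed exceeds the 907-day cap, so +907 days → 5 April 2001.
Expiry of referenced patent RK-472081:
  Base: filing + 15 years → 24 June 1996.
Terminal disclaimer: RK-568523 expires on the earlier of 5 April 2001 and 24 June 1996.

1996-06-24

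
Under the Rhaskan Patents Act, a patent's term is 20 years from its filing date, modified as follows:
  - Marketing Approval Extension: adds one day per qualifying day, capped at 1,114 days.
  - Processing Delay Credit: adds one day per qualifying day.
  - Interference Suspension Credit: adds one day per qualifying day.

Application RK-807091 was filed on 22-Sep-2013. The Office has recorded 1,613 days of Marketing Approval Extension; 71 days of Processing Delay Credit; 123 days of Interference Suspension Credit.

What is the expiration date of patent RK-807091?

Base term: filing date + 20 years → 22 September 2033.
Marketing Approval Extension: 1613 days claimed exceeds the 1114-day cap, so +1114 days → 10 October 2036.
Processing Delay Credit: +71 days → 20 December 2036.
Interference Suspension Credit: +123 days → 22 April 2037.

April 22, 2037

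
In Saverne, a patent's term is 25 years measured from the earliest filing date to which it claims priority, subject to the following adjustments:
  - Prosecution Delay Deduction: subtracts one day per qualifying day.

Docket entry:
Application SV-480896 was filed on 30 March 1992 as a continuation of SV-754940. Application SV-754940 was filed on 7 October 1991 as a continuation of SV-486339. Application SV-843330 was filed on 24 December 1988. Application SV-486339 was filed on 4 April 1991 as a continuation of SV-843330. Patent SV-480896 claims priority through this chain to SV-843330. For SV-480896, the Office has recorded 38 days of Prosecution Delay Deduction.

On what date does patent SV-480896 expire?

2013-11-16

Earliest priority filing: 24 December 1988.
Base term: 24 December 1988 + 25 years → 24 December 2013.
Prosecution Delay Deduction: −38 days → 16 November 2013.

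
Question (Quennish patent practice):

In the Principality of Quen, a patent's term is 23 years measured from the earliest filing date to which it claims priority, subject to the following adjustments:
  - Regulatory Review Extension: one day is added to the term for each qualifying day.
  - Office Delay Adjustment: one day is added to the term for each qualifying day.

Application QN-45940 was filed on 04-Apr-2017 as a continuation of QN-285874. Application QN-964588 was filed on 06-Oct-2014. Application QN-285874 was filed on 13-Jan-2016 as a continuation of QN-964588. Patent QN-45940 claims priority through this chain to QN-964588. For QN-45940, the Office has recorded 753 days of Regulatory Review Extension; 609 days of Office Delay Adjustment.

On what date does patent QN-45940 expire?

June 29, 2041

Earliest priority filing: 6 October 2014.
Base term: 6 October 2014 + 23 years → 6 October 2037.
Regulatory Review Extension: +753 days → 29 October 2039.
Office Delay Adjustment: +609 days → 29 June 2041.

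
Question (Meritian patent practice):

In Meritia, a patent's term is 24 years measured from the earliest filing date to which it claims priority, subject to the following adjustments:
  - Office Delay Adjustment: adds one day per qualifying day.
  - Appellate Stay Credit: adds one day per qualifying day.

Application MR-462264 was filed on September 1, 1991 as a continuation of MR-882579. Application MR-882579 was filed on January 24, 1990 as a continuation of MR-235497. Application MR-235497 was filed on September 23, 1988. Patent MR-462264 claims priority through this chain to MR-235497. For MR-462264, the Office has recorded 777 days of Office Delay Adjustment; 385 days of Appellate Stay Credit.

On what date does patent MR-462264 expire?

November 29, 2015

Earliest priority filing: 23 September 1988.
Base term: 23 September 1988 + 24 years → 23 September 2012.
Office Delay Adjustment: +777 days → 9 November 2014.
Appellate Stay Credit: +385 days → 29 November 2015.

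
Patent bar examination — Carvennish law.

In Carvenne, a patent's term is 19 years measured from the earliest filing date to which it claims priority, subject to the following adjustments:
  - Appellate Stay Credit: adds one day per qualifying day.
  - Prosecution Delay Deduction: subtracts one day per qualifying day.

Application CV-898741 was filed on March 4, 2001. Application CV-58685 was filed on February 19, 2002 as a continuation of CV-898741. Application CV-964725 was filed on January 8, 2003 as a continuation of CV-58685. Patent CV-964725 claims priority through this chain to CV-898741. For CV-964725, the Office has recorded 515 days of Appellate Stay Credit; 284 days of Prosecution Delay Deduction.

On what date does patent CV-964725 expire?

Earliest priority filing: 4 March 2001.
Base term: 4 March 2001 + 19 years → 4 March 2020.
Appellate Stay Credit: +515 days → 1 August 2021.
Prosecution Delay Deduction: −284 days → 21 October 2020.

2020-10-21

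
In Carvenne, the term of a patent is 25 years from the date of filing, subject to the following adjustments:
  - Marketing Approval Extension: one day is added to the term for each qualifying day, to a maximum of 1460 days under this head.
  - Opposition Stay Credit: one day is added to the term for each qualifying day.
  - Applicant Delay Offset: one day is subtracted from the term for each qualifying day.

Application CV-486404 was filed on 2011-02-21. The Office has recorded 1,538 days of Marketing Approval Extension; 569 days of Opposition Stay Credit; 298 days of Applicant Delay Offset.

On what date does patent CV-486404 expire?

2040-11-17

Base term: filing date + 25 years → 21 February 2036.
Marketing Approval Extension: 1538 days claimed exceeds the 1460-day cap, so +1460 days → 20 February 2040.
Opposition Stay Credit: +569 days → 11 September 2041.
Applicant Delay Offset: −298 days → 17 November 2040.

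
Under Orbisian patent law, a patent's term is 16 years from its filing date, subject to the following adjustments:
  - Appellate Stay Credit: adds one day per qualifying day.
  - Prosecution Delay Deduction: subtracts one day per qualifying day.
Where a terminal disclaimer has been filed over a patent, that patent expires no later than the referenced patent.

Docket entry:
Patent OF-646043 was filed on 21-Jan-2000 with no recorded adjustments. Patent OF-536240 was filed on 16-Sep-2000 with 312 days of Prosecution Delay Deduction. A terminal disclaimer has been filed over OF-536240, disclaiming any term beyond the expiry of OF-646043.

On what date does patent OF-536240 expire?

Natural term of OF-536240:
  Base: filing + 16 years → 16 September 2016.
  Prosecution Delay Deduction: −312 days → 9 November 2015.
Expiry of referenced patent OF-646043:
  Base: filing + 16 years → 21 January 2016.
Terminal disclaimer: OF-536240 expires on the earlier of 9 November 2015 and 21 January 2016.

November 9, 2015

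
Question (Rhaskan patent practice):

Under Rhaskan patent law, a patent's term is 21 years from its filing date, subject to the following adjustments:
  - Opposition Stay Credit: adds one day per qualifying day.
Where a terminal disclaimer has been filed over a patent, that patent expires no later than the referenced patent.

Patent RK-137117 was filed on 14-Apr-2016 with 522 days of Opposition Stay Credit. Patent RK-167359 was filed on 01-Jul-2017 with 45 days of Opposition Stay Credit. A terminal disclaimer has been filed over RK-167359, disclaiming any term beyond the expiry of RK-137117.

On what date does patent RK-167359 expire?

Natural term of RK-167359:
  Base: filing + 21 years → 1 July 2038.
  Opposition Stay Credit: +45 days → 15 August 2038.
Expiry of referenced patent RK-137117:
  Base: filing + 21 years → 14 April 2037.
  Opposition Stay Credit: +522 days → 18 September 2038.
Terminal disclaimer: RK-167359 expires on the earlier of 15 August 2038 and 18 September 2038.

2038-08-15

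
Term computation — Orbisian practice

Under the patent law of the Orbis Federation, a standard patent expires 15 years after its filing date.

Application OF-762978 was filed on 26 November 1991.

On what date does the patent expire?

November 26, 2006

Filing date + 15 years → 26 November 2006.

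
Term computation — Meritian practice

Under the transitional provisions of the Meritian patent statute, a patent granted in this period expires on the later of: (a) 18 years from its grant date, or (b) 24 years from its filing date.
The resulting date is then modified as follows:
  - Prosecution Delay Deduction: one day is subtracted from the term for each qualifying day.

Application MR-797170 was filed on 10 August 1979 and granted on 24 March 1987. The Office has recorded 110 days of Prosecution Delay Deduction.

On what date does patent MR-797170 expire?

(a) grant + 18 years → 24 March 2005.
(b) filing + 24 years → 10 August 2003.
Later of the two: 24 March 2005.
Prosecution Delay Deduction: −110 days → 4 December 2004.

2004-12-04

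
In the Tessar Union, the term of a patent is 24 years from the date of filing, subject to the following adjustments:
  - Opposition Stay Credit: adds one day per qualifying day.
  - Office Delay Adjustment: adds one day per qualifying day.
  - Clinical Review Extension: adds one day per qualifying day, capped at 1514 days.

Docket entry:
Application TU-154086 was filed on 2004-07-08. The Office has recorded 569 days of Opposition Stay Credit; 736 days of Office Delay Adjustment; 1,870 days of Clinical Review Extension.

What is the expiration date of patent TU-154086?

Base term: filing date + 24 years → 8 July 2028.
Opposition Stay Credit: +569 days → 28 January 2030.
Office Delay Adjustment: +736 days → 3 February 2032.
Clinical Review Extension: 1870 days claimed exceeds the 1514-day cap, so +1514 days → 27 March 2036.

March 27, 2036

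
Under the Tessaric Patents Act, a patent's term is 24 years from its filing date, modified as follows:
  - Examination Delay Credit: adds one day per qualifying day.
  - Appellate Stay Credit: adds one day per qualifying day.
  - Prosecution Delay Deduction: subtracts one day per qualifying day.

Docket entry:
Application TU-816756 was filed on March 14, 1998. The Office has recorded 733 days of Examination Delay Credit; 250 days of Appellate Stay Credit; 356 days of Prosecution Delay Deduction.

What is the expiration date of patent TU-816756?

December 1, 2023

Base term: filing date + 24 years → 14 March 2022.
Examination Delay Credit: +733 days → 16 March 2024.
Appellate Stay Credit: +250 days → 21 November 2024.
Prosecution Delay Deduction: −356 days → 1 December 2023.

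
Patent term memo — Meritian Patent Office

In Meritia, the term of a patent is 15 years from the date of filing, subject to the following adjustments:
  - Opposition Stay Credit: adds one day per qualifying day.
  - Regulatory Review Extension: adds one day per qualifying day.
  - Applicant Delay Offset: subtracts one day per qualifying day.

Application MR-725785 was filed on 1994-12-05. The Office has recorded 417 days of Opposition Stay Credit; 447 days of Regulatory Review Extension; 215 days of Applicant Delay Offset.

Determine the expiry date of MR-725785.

Base term: filing date + 15 years → 5 December 2009.
Opposition Stay Credit: +417 days → 26 January 2011.
Regulatory Review Extension: +447 days → 17 April 2012.
Applicant Delay Offset: −215 days → 15 September 2011.

2011-09-15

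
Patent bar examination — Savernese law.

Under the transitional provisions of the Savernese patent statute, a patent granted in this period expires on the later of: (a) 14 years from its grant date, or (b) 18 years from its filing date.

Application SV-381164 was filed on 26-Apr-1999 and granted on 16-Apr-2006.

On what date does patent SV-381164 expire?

(a) grant + 14 years → 16 April 2020.
(b) filing + 18 years → 26 April 2017.
Later of the two: 16 April 2020.

2020-04-16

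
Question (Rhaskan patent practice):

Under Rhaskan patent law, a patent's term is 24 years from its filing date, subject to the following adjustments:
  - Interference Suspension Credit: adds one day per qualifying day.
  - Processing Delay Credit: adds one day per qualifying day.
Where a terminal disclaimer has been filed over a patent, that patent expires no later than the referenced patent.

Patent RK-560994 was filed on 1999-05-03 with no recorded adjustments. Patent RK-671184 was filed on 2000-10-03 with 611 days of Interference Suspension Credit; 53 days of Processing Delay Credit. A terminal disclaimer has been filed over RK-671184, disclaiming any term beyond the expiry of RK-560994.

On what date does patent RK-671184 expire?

Natural term of RK-671184:
  Base: filing + 24 years → 3 October 2024.
  Interference Suspension Credit: +611 days → 6 June 2026.
  Processing Delay Credit: +53 days → 29 July 2026.
Expiry of referenced patent RK-560994:
  Base: filing + 24 years → 3 May 2023.
Terminal disclaimer: RK-671184 expires on the earlier of 29 July 2026 and 3 May 2023.

2023-05-03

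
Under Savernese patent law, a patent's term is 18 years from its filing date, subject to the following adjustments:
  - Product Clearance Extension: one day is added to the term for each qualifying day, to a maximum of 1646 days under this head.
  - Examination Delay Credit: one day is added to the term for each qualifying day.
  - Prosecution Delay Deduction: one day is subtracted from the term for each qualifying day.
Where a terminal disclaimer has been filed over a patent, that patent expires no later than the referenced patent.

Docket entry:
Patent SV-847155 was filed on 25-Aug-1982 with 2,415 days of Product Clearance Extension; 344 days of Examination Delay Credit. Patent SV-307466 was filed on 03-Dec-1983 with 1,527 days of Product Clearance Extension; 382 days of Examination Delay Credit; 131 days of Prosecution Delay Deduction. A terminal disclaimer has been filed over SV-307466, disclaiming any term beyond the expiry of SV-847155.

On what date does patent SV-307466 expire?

2006-02-05

Natural term of SV-307466:
  Base: filing + 18 years → 3 December 2001.
  Product Clearance Extension: 1527 days (within the 1646-day cap) → +1527 days → 7 February 2006.
  Examination Delay Credit: +382 days → 24 February 2007.
  Prosecution Delay Deduction: −131 days → 16 October 2006.
Expiry of referenced patent SV-847155:
  Base: filing + 18 years → 25 August 2000.
  Product Clearance Extension: 2415 days claimed exceeds the 1646-day cap, so +1646 days → 26 February 2005.
  Examination Delay Credit: +344 days → 5 February 2006.
Terminal disclaimer: SV-307466 expires on the earlier of 16 October 2006 and 5 February 2006.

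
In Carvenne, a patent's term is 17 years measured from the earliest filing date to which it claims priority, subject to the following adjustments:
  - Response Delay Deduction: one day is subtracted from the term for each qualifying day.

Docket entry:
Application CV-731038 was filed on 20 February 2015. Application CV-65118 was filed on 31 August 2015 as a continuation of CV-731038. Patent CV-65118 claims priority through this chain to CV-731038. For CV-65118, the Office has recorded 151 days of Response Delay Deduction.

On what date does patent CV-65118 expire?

Earliest priority filing: 20 February 2015.
Base term: 20 February 2015 + 17 years → 20 February 2032.
Response Delay Deduction: −151 days → 22 September 2031.

September 22, 2031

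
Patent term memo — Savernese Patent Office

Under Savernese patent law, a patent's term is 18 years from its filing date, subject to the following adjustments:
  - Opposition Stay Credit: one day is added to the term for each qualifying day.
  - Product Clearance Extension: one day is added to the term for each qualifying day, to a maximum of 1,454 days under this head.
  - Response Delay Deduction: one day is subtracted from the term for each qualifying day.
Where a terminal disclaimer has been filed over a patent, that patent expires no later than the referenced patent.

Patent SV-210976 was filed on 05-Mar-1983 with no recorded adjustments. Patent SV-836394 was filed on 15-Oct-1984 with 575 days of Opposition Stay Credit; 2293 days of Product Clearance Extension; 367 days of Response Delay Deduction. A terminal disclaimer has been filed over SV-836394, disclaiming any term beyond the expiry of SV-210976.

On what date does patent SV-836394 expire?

March 5, 2001

Natural term of SV-836394:
  Base: filing + 18 years → 15 October 2002.
  Opposition Stay Credit: +575 days → 12 May 2004.
  Product Clearance Extension: 2293 days claimed exceeds the 1454-day cap, so +1454 days → 5 May 2008.
  Response Delay Deduction: −367 days → 4 May 2007.
Expiry of referenced patent SV-210976:
  Base: filing + 18 years → 5 March 2001.
Terminal disclaimer: SV-836394 expires on the earlier of 4 May 2007 and 5 March 2001.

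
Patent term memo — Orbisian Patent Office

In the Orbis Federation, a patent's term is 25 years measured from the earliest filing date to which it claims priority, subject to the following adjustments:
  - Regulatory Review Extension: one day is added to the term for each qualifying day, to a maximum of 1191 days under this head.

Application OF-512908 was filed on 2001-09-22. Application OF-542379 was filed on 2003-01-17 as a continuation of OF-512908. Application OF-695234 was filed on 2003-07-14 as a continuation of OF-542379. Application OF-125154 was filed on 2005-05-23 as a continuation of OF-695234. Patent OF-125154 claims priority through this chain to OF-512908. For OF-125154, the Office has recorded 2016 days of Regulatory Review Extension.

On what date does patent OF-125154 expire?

December 26, 2029

Earliest priority filing: 22 September 2001.
Base term: 22 September 2001 + 25 years → 22 September 2026.
Regulatory Review Extension: 2016 days claimed exceeds the 1191-day cap, so +1191 days → 26 December 2029.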